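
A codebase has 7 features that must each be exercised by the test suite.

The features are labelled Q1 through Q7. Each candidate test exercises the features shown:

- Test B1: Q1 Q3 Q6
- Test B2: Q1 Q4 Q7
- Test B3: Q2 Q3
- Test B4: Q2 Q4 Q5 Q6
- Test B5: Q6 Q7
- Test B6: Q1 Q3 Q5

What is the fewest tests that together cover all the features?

Take {B2, B3, B4}. Their union is {Q1, Q2, Q3, Q4, Q5, Q6, Q7}, which is all 7 features.
No 2 of the 6 tests cover everything (all 15 combinations miss at least one feature), so 3 is optimal.

3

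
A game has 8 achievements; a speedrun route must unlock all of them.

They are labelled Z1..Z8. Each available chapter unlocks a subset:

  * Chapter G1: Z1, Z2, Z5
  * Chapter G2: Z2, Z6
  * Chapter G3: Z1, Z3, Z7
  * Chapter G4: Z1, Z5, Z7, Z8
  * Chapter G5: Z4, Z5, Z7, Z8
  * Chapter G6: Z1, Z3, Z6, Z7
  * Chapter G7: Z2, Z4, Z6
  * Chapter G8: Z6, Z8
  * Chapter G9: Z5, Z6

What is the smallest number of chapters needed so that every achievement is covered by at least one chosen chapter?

3

G4 and G6 and G7 together: G4 ∪ G6 ∪ G7 = {Z1, Z2, Z3, Z4, Z5, Z6, Z7, Z8} — every achievement is covered.
No 2 of the 9 chapters cover everything (all 36 combinations miss at least one achievement), so 3 is optimal.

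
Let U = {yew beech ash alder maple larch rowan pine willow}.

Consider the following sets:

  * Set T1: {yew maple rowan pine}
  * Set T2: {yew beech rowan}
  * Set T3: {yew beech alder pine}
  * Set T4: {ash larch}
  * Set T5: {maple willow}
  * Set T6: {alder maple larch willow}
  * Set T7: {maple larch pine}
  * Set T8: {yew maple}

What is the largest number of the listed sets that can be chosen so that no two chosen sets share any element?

3

T2, T4, T5 are pairwise disjoint (T2={yew,beech,rowan}; T4={ash,larch}; T5={maple,willow}).
Every remaining set overlaps one of these, and no 4 of the listed sets are pairwise disjoint, so 3 is the maximum.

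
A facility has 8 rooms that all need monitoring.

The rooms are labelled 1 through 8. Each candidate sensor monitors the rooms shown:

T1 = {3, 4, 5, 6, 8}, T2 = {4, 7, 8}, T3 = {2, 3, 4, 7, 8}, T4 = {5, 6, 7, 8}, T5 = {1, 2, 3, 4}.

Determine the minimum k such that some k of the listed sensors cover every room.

Take {T4, T5}. Their union is {1, 2, 3, 4, 5, 6, 7, 8}, which is all 8 rooms.
No single sensor has all 8 rooms (the largest, T1, has 5), so 2 is optimal.

2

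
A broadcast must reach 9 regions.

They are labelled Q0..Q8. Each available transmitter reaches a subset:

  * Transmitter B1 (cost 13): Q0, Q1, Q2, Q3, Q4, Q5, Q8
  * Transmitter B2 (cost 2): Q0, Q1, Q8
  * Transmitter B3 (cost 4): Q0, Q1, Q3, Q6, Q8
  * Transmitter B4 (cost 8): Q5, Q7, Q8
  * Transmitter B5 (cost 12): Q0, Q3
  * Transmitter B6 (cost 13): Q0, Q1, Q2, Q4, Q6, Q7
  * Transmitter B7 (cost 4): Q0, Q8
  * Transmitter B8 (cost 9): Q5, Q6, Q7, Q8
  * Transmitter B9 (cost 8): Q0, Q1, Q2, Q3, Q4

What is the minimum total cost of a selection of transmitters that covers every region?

B8, B9 together cover every region (B8 ∪ B9 = {Q0, Q1, Q2, Q3, Q4, Q5, Q6, Q7, Q8}); total cost 9 + 8 = 17.
The greedy pick B2, B3, B4, B9 costs 22; no covering selection beats 17.

17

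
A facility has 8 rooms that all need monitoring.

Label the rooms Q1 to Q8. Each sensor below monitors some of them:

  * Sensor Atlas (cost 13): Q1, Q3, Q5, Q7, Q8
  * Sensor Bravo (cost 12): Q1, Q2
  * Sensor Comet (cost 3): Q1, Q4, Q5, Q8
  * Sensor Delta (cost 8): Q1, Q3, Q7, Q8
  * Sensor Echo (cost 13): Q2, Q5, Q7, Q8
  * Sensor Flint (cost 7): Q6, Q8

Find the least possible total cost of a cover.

30

Bravo, Comet, Delta, Flint together cover every room (Bravo ∪ Comet ∪ Delta ∪ Flint = {Q1, Q2, Q3, Q4, Q5, Q6, Q7, Q8}); total cost 12 + 3 + 8 + 7 = 30.
No covering selection has total cost below 30.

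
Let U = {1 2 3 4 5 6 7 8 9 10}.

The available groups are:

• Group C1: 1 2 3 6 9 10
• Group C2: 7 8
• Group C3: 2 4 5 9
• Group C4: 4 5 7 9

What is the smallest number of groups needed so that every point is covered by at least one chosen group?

C1, C2, and C3 cover everything between them: the union {1, 2, 3, 4, 5, 6, 7, 8, 9, 10} is all of U.
Only C1 contains 1, so C1 is forced; the remaining 4 points need at least 2 more groups (each remaining group adds at most 3) — so at least 3 groups are needed, and 3 is optimal.

3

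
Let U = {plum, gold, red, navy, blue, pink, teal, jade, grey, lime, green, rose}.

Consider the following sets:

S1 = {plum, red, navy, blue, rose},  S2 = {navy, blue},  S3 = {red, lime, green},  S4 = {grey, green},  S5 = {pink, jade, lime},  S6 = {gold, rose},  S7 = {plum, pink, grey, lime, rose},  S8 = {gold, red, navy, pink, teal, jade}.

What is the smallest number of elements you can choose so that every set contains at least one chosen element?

The 4 elements {navy, lime, green, rose} hit every set.
The sets S2, S4, S5, S6 are pairwise disjoint, so any hitting set needs a separate element for each — at least 4. Hence 4 is optimal.

4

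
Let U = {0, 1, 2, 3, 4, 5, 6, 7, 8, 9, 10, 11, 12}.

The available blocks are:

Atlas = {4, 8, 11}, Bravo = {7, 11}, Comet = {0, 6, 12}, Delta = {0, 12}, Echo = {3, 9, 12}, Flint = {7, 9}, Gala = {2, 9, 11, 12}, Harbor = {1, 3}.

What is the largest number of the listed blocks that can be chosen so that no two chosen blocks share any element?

4

Atlas, Comet, Flint, Harbor are pairwise disjoint (Atlas={4,8,11}; Comet={0,6,12}; Flint={7,9}; Harbor={1,3}).
Every remaining block overlaps one of these, and no 5 of the listed blocks are pairwise disjoint, so 4 is the maximum.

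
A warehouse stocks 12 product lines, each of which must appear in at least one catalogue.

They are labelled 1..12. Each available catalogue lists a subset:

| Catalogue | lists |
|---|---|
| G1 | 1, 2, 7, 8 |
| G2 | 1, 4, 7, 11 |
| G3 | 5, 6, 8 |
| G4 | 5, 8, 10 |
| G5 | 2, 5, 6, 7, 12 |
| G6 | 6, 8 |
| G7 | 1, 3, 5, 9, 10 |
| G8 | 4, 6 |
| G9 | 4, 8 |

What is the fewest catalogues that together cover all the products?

Take {G2, G5, G6, G7}. Their union is {1, 2, 3, 4, 5, 6, 7, 8, 9, 10, 11, 12}, which is all 12 products.
No 3 of the 9 catalogues cover everything (all 84 combinations miss at least one product), so 4 is optimal.

4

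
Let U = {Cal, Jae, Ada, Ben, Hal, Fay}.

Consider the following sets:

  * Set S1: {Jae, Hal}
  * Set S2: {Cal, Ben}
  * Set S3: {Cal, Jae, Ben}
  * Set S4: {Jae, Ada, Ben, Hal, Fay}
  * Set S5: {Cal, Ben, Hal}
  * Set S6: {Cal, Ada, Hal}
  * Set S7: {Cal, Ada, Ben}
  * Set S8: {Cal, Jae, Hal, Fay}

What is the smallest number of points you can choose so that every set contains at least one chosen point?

2

The 2 points {Cal, Jae} hit every set.
The sets S1, S7 are pairwise disjoint, so any hitting set needs a separate point for each — at least 2. Hence 2 is optimal.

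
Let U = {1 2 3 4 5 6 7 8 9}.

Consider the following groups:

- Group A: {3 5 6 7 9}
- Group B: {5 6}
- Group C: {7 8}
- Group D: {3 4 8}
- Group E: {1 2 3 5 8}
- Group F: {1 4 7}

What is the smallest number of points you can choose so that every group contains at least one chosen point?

Take H = {1, 5, 8}. Each listed group contains at least one of these, so H is a hitting set of size 3.
No choice of 2 points meets every group, so 3 is the minimum.

3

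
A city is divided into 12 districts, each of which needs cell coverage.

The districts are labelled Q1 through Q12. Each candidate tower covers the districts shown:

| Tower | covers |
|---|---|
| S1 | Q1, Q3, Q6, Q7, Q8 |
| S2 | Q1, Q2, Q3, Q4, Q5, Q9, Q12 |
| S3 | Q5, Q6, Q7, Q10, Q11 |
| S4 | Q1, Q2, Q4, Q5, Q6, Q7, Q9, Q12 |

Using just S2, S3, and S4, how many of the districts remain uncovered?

Union of S2, S3, S4 = {Q1, Q2, Q3, Q4, Q5, Q6, Q7, Q9, Q10, Q11, Q12}.
Not covered: Q8 — 1 district.

1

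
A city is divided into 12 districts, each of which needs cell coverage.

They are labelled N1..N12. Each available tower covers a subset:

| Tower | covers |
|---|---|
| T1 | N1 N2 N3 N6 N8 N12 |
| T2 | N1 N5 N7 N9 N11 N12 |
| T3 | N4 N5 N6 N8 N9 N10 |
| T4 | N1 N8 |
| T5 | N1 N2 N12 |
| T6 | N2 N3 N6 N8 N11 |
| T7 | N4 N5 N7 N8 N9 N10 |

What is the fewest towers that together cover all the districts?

T5 and T6 and T7 together: T5 ∪ T6 ∪ T7 = {N1, N2, N3, N4, N5, N6, N7, N8, N9, N10, N11, N12} — every district is covered.
No 2 of the 7 towers cover everything (all 21 combinations miss at least one district), so 3 is optimal.

3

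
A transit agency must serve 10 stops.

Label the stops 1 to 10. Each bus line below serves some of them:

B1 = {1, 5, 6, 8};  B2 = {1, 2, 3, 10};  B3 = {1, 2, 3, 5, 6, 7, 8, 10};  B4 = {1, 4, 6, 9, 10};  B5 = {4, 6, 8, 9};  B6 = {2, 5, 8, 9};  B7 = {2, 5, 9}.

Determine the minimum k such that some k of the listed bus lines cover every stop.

Take {B3, B4}. Their union is {1, 2, 3, 4, 5, 6, 7, 8, 9, 10}, which is all 10 stops.
No single bus line has all 10 stops (the largest, B3, has 8), so 2 is optimal.

2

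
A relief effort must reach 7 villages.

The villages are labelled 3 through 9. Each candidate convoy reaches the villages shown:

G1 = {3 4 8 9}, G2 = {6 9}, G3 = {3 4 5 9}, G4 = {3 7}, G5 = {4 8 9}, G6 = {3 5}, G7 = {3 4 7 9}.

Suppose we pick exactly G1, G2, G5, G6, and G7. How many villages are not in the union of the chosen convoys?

0

Union of G1, G2, G5, G6, G7 = {3, 4, 5, 6, 7, 8, 9} — that's every village, so 0 are uncovered.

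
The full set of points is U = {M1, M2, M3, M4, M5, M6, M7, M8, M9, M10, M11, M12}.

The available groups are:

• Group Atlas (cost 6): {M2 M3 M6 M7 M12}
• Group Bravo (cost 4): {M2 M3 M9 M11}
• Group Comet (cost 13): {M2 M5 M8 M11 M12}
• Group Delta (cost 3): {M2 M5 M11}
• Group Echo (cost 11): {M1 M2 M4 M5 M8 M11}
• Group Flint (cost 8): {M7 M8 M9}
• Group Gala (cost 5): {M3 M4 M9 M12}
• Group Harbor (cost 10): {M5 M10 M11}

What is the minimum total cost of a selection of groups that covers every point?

31

Atlas, Bravo, Echo, Harbor together cover every point (Atlas ∪ Bravo ∪ Echo ∪ Harbor = {M1, M2, M3, M4, M5, M6, M7, M8, M9, M10, M11, M12}); total cost 6 + 4 + 11 + 10 = 31.
No covering selection has total cost below 31.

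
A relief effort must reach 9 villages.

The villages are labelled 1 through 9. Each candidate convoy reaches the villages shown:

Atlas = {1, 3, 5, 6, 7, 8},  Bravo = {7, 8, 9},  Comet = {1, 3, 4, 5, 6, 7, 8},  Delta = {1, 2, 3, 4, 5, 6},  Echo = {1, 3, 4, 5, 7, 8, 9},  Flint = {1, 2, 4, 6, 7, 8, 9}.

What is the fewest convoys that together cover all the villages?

Take {Delta, Flint}. Their union is {1, 2, 3, 4, 5, 6, 7, 8, 9}, which is all 9 villages.
No single convoy has all 9 villages (the largest, Comet, has 7), so 2 is optimal.

2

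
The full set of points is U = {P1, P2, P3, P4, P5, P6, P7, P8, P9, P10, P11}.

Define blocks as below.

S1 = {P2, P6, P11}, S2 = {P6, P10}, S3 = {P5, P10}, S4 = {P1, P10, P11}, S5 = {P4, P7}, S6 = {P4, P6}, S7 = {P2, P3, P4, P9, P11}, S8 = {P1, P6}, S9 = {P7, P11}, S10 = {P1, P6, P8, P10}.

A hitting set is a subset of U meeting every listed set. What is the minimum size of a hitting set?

H = {P1, P4, P10, P11} meets every block (each contains at least one member of H), and |H| = 4.
No choice of 3 points meets every block, so 4 is the minimum.

4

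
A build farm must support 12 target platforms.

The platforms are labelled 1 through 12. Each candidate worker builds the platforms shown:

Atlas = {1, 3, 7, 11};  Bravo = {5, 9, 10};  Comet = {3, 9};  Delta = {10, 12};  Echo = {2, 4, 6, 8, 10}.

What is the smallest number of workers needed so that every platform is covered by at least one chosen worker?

4

Atlas and Bravo and Delta and Echo together: Atlas ∪ Bravo ∪ Delta ∪ Echo = {1, 2, 3, 4, 5, 6, 7, 8, 9, 10, 11, 12} — every platform is covered.
Only Bravo contains 5, so Bravo is forced; the remaining 9 platforms need at least 3 more workers (each remaining worker adds at most 4) — so at least 4 workers are needed, and 4 is optimal.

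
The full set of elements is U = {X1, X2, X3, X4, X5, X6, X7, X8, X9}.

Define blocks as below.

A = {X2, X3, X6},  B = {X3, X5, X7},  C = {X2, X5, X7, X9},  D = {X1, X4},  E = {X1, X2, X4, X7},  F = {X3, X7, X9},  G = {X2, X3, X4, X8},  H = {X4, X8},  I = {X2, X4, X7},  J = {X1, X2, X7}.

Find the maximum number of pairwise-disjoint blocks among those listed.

B, D are pairwise disjoint (B={X3,X5,X7}; D={X1,X4}).
Every remaining block overlaps one of these, and no 3 of the listed blocks are pairwise disjoint, so 2 is the maximum.

2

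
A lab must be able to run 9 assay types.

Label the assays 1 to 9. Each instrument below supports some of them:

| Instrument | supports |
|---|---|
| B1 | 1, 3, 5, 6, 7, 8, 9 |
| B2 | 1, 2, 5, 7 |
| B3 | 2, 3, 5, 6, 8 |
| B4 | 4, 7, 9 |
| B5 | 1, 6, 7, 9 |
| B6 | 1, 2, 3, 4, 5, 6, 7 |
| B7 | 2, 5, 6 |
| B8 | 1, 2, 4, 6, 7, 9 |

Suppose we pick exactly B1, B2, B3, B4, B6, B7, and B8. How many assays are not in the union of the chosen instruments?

Union of B1, B2, B3, B4, B6, B7, B8 = {1, 2, 3, 4, 5, 6, 7, 8, 9} — that's every assay, so 0 are uncovered.

0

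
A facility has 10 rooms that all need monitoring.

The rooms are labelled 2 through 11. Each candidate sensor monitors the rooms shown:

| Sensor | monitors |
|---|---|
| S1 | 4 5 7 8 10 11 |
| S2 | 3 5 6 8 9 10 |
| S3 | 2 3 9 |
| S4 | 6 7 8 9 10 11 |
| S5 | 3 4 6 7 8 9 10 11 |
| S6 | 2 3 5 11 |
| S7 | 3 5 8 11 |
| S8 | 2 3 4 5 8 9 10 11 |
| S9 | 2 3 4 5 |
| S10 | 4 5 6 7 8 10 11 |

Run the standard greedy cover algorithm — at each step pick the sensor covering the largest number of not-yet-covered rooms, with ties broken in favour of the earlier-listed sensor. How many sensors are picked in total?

2

Greedy: pick S5 (covers 8 new) → pick S6 (covers 2 new). Total picks: 2.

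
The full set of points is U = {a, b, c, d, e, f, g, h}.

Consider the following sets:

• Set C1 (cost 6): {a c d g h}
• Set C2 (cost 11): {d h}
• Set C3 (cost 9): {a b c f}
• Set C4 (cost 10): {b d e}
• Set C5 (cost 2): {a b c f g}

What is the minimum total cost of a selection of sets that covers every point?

C1, C4, C5 together cover every point (C1 ∪ C4 ∪ C5 = {a, b, c, d, e, f, g, h}); total cost 6 + 10 + 2 = 18.
No covering selection has total cost below 18.

18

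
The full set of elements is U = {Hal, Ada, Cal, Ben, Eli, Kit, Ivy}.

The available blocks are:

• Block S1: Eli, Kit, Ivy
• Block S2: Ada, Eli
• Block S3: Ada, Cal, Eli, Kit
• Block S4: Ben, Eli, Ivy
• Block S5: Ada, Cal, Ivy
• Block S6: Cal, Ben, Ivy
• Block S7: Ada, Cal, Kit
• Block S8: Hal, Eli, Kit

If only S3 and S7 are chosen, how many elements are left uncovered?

Union of S3, S7 = {Ada, Cal, Eli, Kit}.
Not covered: Hal, Ben, Ivy — 3 elements.

3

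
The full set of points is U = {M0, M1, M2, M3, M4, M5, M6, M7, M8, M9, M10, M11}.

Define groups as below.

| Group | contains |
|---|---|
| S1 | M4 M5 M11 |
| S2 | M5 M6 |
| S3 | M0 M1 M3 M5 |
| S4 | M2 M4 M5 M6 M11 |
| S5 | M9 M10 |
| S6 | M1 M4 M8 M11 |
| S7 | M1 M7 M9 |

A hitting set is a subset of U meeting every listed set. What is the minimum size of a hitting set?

The 3 points {M1, M5, M10} hit every group.
The groups S2, S5, S6 are pairwise disjoint, so any hitting set needs a separate point for each — at least 3. Hence 3 is optimal.

3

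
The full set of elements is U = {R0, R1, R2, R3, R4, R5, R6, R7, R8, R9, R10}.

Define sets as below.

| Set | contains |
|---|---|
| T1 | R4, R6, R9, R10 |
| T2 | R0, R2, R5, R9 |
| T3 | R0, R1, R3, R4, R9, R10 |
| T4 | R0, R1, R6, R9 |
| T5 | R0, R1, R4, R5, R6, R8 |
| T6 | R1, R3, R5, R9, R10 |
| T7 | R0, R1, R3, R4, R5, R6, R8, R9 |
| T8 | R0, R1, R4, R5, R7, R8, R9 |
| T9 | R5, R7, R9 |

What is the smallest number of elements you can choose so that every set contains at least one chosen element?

H = {R5, R9} meets every set (each contains at least one member of H), and |H| = 2.
No single element lies in every set, so at least 2 are needed and 2 is optimal.

2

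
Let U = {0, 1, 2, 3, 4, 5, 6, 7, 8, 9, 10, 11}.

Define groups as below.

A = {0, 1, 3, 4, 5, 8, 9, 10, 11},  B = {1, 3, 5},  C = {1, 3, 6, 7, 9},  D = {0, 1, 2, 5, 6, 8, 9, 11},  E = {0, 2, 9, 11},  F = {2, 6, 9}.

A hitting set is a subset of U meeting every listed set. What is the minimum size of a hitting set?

Take H = {1, 9}. Each listed group contains at least one of these, so H is a hitting set of size 2.
The groups B, E are pairwise disjoint, so any hitting set needs a separate item for each — at least 2. Hence 2 is optimal.

2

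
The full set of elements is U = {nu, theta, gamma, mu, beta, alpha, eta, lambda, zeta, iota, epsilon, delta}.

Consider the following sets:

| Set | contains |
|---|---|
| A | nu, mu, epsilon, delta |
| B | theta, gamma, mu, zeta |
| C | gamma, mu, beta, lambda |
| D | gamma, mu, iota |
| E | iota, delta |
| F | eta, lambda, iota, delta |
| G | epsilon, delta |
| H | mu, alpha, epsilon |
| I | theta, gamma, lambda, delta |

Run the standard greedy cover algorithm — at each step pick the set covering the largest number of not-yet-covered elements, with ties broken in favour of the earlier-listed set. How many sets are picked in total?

5

Greedy: pick A (covers 4 new) → pick B (covers 3 new) → pick F (covers 3 new) → pick C (covers 1 new) → pick H (covers 1 new). Total picks: 5.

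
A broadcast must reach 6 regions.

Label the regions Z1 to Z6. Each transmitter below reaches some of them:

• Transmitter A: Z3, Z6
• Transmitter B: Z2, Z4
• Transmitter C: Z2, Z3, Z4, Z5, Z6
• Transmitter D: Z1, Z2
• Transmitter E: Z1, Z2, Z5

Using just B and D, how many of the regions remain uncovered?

Union of B, D = {Z1, Z2, Z4}.
Not covered: Z3, Z5, Z6 — 3 regions.

3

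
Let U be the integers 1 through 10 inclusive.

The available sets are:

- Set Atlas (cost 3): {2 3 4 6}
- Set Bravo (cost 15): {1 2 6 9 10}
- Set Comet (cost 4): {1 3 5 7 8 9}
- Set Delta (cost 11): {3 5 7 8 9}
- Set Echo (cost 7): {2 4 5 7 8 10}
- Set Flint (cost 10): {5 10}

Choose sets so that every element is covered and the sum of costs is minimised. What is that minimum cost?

14

Atlas, Comet, Echo together cover every element (Atlas ∪ Comet ∪ Echo = {1, 2, 3, 4, 5, 6, 7, 8, 9, 10}); total cost 3 + 4 + 7 = 14.
No covering selection has total cost below 14.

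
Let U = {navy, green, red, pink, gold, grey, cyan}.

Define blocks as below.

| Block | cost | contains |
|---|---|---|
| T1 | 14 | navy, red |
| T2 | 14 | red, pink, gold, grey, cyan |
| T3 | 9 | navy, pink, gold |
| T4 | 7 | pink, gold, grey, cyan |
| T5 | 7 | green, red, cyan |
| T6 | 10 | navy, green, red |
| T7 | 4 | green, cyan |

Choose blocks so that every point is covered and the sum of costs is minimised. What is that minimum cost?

T4, T6 together cover every point (T4 ∪ T6 = {navy, green, red, pink, gold, grey, cyan}); total cost 7 + 10 = 17.
No covering selection has total cost below 17.

17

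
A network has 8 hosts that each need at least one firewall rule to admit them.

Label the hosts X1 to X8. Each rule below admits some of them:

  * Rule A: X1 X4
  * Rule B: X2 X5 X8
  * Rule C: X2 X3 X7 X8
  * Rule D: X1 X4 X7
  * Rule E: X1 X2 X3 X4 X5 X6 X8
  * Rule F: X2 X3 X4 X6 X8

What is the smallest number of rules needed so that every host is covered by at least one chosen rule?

2

D and E together: D ∪ E = {X1, X2, X3, X4, X5, X6, X7, X8} — every host is covered.
No single rule has all 8 hosts (the largest, E, has 7), so 2 is optimal.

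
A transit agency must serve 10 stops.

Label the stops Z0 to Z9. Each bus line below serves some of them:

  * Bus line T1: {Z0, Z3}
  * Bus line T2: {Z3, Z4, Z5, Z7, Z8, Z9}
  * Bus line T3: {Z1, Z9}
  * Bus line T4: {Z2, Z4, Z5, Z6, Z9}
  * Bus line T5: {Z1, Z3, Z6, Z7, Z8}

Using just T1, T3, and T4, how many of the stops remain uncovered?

2

Union of T1, T3, T4 = {Z0, Z1, Z2, Z3, Z4, Z5, Z6, Z9}.
Not covered: Z7, Z8 — 2 stops.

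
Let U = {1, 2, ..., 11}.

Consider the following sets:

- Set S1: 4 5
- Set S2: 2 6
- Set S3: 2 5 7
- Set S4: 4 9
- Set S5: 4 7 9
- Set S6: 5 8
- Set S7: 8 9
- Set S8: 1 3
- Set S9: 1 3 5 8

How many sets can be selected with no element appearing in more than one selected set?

S1, S2, S7, S8 are pairwise disjoint (S1={4,5}; S2={2,6}; S7={8,9}; S8={1,3}).
Every remaining set overlaps one of these, and no 5 of the listed sets are pairwise disjoint, so 4 is the maximum.

4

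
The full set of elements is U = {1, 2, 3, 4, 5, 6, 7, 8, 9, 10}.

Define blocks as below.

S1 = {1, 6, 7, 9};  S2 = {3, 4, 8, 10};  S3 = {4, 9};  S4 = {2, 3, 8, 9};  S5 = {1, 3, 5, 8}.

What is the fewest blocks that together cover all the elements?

4

Take {S1, S2, S4, S5}. Their union is {1, 2, 3, 4, 5, 6, 7, 8, 9, 10}, which is all 10 elements.
No 3 of the 5 blocks cover everything (all 10 combinations miss at least one element), so 4 is optimal.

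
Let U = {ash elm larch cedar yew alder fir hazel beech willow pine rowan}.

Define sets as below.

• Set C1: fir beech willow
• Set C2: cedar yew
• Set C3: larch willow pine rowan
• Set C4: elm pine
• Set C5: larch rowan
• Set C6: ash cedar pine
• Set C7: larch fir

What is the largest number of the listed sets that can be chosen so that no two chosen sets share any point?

4

C1, C2, C4, C5 are pairwise disjoint (C1={fir,beech,willow}; C2={cedar,yew}; C4={elm,pine}; C5={larch,rowan}).
Every remaining set overlaps one of these, and no 5 of the listed sets are pairwise disjoint, so 4 is the maximum.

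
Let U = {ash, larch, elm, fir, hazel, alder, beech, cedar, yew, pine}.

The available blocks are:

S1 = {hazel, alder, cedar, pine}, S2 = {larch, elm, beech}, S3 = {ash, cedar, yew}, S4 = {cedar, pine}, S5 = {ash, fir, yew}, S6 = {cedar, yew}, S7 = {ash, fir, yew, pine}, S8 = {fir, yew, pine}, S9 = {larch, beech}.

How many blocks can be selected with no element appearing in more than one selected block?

S1, S5, S9 are pairwise disjoint (S1={hazel,alder,cedar,pine}; S5={ash,fir,yew}; S9={larch,beech}).
Every remaining block overlaps one of these, and no 4 of the listed blocks are pairwise disjoint, so 3 is the maximum.

3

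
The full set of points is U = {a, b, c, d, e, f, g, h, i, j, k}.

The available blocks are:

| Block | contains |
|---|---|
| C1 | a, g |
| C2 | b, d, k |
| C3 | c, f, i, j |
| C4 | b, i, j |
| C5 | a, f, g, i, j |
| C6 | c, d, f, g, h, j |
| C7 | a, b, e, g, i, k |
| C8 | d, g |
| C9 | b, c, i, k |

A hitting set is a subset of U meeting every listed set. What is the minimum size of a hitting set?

Take T = {a, d, i}. Each listed block contains at least one of these, so T is a hitting set of size 3.
The blocks C1, C2, C3 are pairwise disjoint, so any hitting set needs a separate point for each — at least 3. Hence 3 is optimal.

3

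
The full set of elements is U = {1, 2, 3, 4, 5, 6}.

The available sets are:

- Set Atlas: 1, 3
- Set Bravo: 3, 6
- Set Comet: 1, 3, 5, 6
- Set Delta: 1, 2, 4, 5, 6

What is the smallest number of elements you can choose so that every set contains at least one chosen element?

2

Take H = {1, 3}. Each listed set contains at least one of these, so H is a hitting set of size 2.
No single element lies in every set, so at least 2 are needed and 2 is optimal.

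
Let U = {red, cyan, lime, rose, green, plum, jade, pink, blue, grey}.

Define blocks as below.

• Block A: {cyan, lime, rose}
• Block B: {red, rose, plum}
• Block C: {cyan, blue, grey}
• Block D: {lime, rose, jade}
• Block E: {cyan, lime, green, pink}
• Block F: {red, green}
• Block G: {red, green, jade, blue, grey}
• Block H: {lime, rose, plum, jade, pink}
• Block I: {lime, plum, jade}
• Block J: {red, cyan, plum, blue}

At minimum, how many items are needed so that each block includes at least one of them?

3

Take T = {red, cyan, jade}. Each listed block contains at least one of these, so T is a hitting set of size 3.
The blocks C, F, I are pairwise disjoint, so any hitting set needs a separate item for each — at least 3. Hence 3 is optimal.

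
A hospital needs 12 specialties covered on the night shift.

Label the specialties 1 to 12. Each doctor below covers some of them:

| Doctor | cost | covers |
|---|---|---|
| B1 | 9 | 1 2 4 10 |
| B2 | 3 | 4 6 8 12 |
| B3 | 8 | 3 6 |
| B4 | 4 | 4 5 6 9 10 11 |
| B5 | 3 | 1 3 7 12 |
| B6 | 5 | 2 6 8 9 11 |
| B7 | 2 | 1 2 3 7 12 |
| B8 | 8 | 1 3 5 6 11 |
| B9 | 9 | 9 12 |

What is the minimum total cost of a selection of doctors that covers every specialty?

9

B2, B4, B7 together cover every specialty (B2 ∪ B4 ∪ B7 = {1, 2, 3, 4, 5, 6, 7, 8, 9, 10, 11, 12}); total cost 3 + 4 + 2 = 9.
No covering selection has total cost below 9.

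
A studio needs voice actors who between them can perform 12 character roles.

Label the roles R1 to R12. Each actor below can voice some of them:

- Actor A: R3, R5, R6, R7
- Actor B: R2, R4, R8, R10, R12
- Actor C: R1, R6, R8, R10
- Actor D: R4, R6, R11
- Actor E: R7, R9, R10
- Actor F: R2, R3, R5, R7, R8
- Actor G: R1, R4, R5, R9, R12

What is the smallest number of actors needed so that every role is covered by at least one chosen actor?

Take {A, B, D, G}. Their union is {R1, R2, R3, R4, R5, R6, R7, R8, R9, R10, R11, R12}, which is all 12 roles.
No 3 of the 7 actors cover everything (all 35 combinations miss at least one role), so 4 is optimal.

4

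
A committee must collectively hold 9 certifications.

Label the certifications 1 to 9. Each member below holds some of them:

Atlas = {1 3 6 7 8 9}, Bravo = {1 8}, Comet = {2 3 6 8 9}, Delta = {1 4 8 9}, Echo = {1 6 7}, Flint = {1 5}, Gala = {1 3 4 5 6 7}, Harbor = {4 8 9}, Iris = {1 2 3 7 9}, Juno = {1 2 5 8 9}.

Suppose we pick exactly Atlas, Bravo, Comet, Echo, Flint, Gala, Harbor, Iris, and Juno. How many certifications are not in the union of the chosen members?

Union of Atlas, Bravo, Comet, Echo, Flint, Gala, Harbor, Iris, Juno = {1, 2, 3, 4, 5, 6, 7, 8, 9} — that's every certification, so 0 are uncovered.

0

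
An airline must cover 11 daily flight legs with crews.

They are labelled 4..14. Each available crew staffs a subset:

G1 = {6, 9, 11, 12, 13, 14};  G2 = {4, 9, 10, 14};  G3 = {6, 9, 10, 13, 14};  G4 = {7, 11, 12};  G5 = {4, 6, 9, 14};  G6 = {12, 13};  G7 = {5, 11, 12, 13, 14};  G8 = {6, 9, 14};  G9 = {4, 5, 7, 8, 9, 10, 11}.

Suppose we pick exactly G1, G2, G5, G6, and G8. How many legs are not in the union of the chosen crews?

Union of G1, G2, G5, G6, G8 = {4, 6, 9, 10, 11, 12, 13, 14}.
Not covered: 5, 7, 8 — 3 legs.

3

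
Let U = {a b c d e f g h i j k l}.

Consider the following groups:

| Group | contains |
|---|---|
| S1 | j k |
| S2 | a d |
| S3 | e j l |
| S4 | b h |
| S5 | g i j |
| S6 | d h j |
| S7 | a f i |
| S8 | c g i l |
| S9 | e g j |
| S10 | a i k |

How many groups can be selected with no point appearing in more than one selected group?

S1, S2, S4, S8 are pairwise disjoint (S1={j,k}; S2={a,d}; S4={b,h}; S8={c,g,i,l}).
Every remaining group overlaps one of these, and no 5 of the listed groups are pairwise disjoint, so 4 is the maximum.

4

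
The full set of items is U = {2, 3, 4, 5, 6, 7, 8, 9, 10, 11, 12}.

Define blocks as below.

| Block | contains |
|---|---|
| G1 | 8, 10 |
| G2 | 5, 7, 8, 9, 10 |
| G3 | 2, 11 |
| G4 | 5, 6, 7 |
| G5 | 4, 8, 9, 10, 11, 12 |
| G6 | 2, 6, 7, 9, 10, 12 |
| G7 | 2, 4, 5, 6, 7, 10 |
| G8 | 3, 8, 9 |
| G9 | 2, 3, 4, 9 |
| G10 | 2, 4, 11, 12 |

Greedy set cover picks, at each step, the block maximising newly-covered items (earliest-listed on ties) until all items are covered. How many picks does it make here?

Greedy: pick G5 (covers 6 new) → pick G7 (covers 4 new) → pick G8 (covers 1 new). Total picks: 3.

3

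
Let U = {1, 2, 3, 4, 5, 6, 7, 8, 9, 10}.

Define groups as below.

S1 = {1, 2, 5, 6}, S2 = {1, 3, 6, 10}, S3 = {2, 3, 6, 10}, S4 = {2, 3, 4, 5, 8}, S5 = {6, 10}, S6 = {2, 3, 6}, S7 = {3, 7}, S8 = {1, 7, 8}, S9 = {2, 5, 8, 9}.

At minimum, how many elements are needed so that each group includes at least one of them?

H = {3, 6, 8} meets every group (each contains at least one member of H), and |H| = 3.
The groups S5, S7, S9 are pairwise disjoint, so any hitting set needs a separate element for each — at least 3. Hence 3 is optimal.

3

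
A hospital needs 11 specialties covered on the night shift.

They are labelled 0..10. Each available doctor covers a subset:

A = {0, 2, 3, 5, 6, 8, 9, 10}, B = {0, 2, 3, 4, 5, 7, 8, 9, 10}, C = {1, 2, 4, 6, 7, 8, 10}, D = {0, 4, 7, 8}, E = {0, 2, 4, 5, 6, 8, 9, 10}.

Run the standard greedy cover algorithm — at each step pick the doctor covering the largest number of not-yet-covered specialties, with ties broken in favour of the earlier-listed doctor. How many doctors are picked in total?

Greedy: pick B (covers 9 new) → pick C (covers 2 new). Total picks: 2.

2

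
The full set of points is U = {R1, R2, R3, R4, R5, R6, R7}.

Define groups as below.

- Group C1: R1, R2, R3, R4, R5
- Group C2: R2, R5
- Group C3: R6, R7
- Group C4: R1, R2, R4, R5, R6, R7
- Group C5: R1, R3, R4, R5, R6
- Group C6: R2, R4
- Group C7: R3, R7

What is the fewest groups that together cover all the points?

2

C1 and C3 cover everything between them: the union {R1, R2, R3, R4, R5, R6, R7} is all of U.
No single group has all 7 points (the largest, C4, has 6), so 2 is optimal.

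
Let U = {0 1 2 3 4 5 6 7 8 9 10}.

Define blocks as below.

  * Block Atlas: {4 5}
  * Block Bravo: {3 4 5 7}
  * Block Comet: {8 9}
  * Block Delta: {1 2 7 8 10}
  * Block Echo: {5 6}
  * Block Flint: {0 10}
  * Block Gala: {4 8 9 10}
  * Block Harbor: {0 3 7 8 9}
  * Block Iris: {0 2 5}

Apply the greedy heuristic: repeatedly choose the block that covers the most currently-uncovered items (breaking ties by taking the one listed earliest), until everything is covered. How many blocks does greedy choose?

Greedy: pick Delta (covers 5 new) → pick Bravo (covers 3 new) → pick Harbor (covers 2 new) → pick Echo (covers 1 new). Total picks: 4.

4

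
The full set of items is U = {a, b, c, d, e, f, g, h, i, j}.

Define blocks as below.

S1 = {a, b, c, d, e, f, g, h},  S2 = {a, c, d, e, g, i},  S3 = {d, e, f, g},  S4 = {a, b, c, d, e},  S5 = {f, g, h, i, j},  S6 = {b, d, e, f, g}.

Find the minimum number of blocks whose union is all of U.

2

S1 and S5 together: S1 ∪ S5 = {a, b, c, d, e, f, g, h, i, j} — every item is covered.
No single block has all 10 items (the largest, S1, has 8), so 2 is optimal.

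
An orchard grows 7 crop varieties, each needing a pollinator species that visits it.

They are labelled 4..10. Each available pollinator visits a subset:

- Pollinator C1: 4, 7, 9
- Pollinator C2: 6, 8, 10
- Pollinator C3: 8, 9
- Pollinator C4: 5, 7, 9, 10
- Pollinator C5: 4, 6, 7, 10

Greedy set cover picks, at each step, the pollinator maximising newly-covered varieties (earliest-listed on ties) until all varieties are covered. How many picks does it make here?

3

Greedy: pick C4 (covers 4 new) → pick C2 (covers 2 new) → pick C1 (covers 1 new). Total picks: 3.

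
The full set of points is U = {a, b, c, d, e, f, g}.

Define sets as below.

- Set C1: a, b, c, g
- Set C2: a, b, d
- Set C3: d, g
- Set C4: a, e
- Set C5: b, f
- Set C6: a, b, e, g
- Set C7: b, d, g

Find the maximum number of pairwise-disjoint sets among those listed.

3

C3, C4, C5 are pairwise disjoint (C3={d,g}; C4={a,e}; C5={b,f}).
Every remaining set overlaps one of these, and no 4 of the listed sets are pairwise disjoint, so 3 is the maximum.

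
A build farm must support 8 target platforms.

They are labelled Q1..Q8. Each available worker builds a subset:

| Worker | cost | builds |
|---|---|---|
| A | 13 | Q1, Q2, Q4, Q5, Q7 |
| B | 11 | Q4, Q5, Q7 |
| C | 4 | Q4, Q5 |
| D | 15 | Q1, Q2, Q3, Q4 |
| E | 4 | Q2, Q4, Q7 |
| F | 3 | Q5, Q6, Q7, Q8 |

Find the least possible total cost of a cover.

D, F together cover every platform (D ∪ F = {Q1, Q2, Q3, Q4, Q5, Q6, Q7, Q8}); total cost 15 + 3 = 18.
The greedy pick F, E, D costs 22; no covering selection beats 18.

18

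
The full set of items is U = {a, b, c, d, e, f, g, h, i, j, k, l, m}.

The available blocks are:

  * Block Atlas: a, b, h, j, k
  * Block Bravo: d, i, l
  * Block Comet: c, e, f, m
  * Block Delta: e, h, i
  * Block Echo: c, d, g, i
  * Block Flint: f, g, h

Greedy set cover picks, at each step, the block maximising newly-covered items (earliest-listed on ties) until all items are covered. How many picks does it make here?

4

Greedy: pick Atlas (covers 5 new) → pick Comet (covers 4 new) → pick Bravo (covers 3 new) → pick Echo (covers 1 new). Total picks: 4.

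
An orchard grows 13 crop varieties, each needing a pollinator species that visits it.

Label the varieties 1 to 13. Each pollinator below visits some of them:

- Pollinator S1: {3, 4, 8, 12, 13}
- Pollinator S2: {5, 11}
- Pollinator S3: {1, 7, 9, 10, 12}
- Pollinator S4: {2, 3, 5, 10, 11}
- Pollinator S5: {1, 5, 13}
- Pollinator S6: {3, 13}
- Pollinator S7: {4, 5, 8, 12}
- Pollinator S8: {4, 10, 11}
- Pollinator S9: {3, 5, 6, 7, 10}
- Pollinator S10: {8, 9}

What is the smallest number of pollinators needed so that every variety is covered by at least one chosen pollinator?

4

S1 and S3 and S4 and S9 together: S1 ∪ S3 ∪ S4 ∪ S9 = {1, 2, 3, 4, 5, 6, 7, 8, 9, 10, 11, 12, 13} — every variety is covered.
No 3 of the 10 pollinators cover everything (all 120 combinations miss at least one variety), so 4 is optimal.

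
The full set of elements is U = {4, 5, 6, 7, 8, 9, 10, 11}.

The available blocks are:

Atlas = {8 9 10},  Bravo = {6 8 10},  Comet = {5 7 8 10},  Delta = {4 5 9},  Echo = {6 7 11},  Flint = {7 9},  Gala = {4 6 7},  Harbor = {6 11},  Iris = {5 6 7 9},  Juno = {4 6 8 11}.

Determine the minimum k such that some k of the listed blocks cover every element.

3

Take {Atlas, Iris, Juno}. Their union is {4, 5, 6, 7, 8, 9, 10, 11}, which is all 8 elements.
No 2 of the 10 blocks cover everything (all 45 combinations miss at least one element), so 3 is optimal.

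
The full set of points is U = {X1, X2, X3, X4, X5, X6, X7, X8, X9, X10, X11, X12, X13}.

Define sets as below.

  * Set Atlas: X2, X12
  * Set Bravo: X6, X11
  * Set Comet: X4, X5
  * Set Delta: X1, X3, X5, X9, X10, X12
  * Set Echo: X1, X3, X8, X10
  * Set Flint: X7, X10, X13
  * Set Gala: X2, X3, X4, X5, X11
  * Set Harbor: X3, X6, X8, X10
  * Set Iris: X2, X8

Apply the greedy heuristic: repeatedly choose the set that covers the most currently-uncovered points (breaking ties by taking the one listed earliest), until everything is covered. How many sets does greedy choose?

4

Greedy: pick Delta (covers 6 new) → pick Gala (covers 3 new) → pick Flint (covers 2 new) → pick Harbor (covers 2 new). Total picks: 4.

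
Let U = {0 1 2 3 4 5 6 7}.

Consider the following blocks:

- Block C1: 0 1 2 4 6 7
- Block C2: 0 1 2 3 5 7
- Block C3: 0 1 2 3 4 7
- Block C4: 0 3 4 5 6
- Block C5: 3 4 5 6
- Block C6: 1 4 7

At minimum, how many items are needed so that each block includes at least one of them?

2

Take H = {5, 7}. Each listed block contains at least one of these, so H is a hitting set of size 2.
No single item lies in every block, so at least 2 are needed and 2 is optimal.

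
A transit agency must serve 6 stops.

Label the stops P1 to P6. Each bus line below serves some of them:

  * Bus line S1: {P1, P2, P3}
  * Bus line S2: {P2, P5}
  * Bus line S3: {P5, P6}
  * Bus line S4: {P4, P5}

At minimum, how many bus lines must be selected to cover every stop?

3

Take {S1, S3, S4}. Their union is {P1, P2, P3, P4, P5, P6}, which is all 6 stops.
Only S1 contains P1, so S1 is forced; the remaining 3 stops need at least 2 more bus lines (each remaining bus line adds at most 2) — so at least 3 bus lines are needed, and 3 is optimal.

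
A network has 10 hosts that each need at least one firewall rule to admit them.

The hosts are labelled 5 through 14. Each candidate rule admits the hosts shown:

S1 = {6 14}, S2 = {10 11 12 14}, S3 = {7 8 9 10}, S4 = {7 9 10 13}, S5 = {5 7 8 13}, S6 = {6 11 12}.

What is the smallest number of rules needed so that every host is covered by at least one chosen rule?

4

S1 and S2 and S4 and S5 together: S1 ∪ S2 ∪ S4 ∪ S5 = {5, 6, 7, 8, 9, 10, 11, 12, 13, 14} — every host is covered.
No 3 of the 6 rules cover everything (all 20 combinations miss at least one host), so 4 is optimal.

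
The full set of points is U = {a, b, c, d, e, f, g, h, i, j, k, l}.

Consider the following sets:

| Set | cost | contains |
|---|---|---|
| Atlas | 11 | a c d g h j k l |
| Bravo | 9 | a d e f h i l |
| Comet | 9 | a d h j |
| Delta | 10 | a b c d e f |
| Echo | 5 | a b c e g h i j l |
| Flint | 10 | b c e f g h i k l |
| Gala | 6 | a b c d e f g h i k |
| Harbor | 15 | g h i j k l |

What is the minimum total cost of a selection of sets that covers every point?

Echo, Gala together cover every point (Echo ∪ Gala = {a, b, c, d, e, f, g, h, i, j, k, l}); total cost 5 + 6 = 11.
No covering selection has total cost below 11.

11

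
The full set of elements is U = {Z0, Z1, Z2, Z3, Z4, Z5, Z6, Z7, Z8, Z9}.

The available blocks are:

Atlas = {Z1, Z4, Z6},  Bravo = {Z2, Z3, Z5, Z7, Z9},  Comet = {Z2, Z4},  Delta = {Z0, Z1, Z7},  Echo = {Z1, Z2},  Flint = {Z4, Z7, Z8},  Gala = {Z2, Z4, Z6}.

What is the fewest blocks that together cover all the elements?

4

Take {Bravo, Delta, Flint, Gala}. Their union is {Z0, Z1, Z2, Z3, Z4, Z5, Z6, Z7, Z8, Z9}, which is all 10 elements.
No 3 of the 7 blocks cover everything (all 35 combinations miss at least one element), so 4 is optimal.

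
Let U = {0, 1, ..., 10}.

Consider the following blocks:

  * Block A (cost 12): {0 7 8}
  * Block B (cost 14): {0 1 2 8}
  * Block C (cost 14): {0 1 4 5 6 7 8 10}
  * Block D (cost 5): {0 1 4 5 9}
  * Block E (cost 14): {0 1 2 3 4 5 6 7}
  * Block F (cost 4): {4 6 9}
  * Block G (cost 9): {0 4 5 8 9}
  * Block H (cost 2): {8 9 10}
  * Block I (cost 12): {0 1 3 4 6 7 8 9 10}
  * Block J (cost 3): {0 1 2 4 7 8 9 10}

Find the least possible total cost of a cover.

E, H together cover every element (E ∪ H = {0, 1, 2, 3, 4, 5, 6, 7, 8, 9, 10}); total cost 14 + 2 = 16.
The greedy pick J, F, D, I costs 24; no covering selection beats 16.

16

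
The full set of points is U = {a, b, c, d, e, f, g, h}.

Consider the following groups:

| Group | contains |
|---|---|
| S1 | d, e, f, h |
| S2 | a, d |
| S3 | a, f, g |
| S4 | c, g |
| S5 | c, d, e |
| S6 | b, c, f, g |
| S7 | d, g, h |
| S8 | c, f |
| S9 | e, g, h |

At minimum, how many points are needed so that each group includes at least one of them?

3

The 3 points {d, f, g} hit every group.
The groups S2, S8, S9 are pairwise disjoint, so any hitting set needs a separate point for each — at least 3. Hence 3 is optimal.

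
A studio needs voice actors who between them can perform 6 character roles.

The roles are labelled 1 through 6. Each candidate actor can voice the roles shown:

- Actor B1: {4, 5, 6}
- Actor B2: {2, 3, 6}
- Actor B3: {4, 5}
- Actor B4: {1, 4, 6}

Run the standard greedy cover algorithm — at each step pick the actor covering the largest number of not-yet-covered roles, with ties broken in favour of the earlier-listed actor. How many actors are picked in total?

3

Greedy: pick B1 (covers 3 new) → pick B2 (covers 2 new) → pick B4 (covers 1 new). Total picks: 3.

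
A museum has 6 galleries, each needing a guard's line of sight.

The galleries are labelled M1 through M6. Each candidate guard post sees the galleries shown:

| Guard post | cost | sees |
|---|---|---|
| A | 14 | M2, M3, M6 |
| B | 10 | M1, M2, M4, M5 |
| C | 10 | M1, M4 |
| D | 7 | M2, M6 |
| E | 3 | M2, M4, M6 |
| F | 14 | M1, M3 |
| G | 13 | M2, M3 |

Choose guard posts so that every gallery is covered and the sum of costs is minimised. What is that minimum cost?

24

A, B together cover every gallery (A ∪ B = {M1, M2, M3, M4, M5, M6}); total cost 14 + 10 = 24.
The greedy pick E, B, G costs 26; no covering selection beats 24.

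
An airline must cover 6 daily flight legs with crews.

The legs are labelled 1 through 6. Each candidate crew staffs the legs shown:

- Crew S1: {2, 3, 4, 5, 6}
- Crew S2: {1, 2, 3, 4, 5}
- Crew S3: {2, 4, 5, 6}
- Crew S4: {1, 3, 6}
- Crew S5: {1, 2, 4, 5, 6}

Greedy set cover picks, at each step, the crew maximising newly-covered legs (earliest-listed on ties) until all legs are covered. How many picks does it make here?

2

Greedy: pick S1 (covers 5 new) → pick S2 (covers 1 new). Total picks: 2.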